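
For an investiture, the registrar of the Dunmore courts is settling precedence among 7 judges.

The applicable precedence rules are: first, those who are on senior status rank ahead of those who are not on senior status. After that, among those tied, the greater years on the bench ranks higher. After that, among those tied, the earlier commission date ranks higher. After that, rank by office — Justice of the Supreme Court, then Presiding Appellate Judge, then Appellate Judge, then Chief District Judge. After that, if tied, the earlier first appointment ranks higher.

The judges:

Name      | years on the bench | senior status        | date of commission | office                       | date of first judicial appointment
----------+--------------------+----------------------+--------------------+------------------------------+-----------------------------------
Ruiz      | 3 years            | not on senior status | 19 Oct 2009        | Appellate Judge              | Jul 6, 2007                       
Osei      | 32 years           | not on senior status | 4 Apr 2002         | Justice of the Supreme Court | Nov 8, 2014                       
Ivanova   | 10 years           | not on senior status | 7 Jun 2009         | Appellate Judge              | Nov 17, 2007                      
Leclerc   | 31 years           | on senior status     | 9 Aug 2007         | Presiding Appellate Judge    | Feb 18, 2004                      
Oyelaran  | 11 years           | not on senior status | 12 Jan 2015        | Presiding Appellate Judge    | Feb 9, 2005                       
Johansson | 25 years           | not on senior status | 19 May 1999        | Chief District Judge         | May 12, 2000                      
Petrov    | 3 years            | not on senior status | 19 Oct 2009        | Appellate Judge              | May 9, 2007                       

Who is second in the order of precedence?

Osei

By the first rule: Leclerc (on senior status); then Osei, Johansson, Oyelaran, Ivanova, Petrov and Ruiz (each not on senior status).
Among Osei, Johansson, Oyelaran, Ivanova, Petrov and Ruiz, by years on the bench (higher first): Osei (32 years) before Johansson (25 years) before Oyelaran (11 years) before Ivanova (10 years) before Petrov and Ruiz (3 years).
Petrov and Ruiz both have date of commission 19 Oct 2009, so the next rule applies.
Petrov and Ruiz are each Appellate Judge, so the next rule applies.
Among Petrov and Ruiz, by date of first judicial appointment (earlier first): Petrov (May 9, 2007) before Ruiz (Jul 6, 2007).
Order: Leclerc, Osei, Johansson, Oyelaran, Ivanova, Petrov, Ruiz.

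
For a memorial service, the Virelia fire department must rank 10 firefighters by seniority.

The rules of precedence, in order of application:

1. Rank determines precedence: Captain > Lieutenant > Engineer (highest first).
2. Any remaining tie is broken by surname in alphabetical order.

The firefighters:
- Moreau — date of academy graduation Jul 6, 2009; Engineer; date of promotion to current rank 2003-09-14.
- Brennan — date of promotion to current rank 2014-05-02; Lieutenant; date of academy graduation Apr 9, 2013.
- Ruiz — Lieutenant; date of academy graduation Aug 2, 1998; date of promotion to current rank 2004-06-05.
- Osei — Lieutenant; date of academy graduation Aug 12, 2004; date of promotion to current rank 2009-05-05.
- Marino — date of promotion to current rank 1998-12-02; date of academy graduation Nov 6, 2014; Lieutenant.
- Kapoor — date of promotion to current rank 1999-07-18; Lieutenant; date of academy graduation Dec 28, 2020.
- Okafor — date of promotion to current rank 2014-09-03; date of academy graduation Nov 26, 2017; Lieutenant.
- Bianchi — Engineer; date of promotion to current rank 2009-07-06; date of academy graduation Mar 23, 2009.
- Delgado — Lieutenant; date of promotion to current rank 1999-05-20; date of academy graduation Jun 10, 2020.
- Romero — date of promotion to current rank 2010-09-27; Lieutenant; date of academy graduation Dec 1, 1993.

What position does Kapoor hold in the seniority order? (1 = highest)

3

By rank: Brennan, Delgado, Kapoor, Marino, Okafor, Osei, Romero and Ruiz (Lieutenant); then Bianchi and Moreau (Engineer).
Among Brennan, Delgado, Kapoor, Marino, Okafor, Osei, Romero and Ruiz, alphabetically by surname: Brennan before Delgado before Kapoor before Marino before Okafor before Osei before Romero before Ruiz.
Among Bianchi and Moreau, alphabetically by surname: Bianchi before Moreau.
Order: Brennan, Delgado, Kapoor, Marino, Okafor, Osei, Romero, Ruiz, Bianchi, Moreau. So position 3.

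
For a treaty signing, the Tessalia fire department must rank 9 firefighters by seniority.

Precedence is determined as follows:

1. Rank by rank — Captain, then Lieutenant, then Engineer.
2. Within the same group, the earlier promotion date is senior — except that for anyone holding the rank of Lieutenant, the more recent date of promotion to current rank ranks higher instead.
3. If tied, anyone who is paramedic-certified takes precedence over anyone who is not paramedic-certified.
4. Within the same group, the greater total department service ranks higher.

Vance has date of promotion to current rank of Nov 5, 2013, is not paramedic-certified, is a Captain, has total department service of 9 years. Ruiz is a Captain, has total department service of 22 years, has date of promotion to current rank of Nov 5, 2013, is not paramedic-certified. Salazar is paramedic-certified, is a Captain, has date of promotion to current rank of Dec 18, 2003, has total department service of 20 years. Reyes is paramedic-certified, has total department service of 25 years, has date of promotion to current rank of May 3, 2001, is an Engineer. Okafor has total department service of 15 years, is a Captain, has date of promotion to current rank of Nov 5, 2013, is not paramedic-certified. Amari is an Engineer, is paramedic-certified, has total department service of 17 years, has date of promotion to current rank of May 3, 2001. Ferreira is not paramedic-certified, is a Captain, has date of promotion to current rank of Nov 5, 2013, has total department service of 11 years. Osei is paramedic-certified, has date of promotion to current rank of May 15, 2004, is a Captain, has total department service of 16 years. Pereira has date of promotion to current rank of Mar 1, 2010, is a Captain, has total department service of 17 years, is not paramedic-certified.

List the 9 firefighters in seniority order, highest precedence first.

By rank: Salazar, Osei, Pereira, Ruiz, Okafor, Ferreira and Vance (Captain); then Reyes and Amari (Engineer).
Among Salazar, Osei, Pereira, Ruiz, Okafor, Ferreira and Vance, by date of promotion to current rank (earlier first): Salazar (Dec 18, 2003) before Osei (May 15, 2004) before Pereira (Mar 1, 2010) before Ruiz, Okafor, Ferreira and Vance (Nov 5, 2013).
Ruiz, Okafor, Ferreira and Vance are each not paramedic-certified, so the next rule applies.
Among Ruiz, Okafor, Ferreira and Vance, by total department service (higher first): Ruiz (22 years) before Okafor (15 years) before Ferreira (11 years) before Vance (9 years).
Reyes and Amari both have date of promotion to current rank May 3, 2001, so the next rule applies.
Reyes and Amari are each paramedic-certified, so the next rule applies.
Among Reyes and Amari, by total department service (higher first): Reyes (25 years) before Amari (17 years).
Full order: Salazar, Osei, Pereira, Ruiz, Okafor, Ferreira, Vance, Reyes, Amari.

Salazar, Osei, Pereira, Ruiz, Okafor, Ferreira, Vance, Reyes, Amari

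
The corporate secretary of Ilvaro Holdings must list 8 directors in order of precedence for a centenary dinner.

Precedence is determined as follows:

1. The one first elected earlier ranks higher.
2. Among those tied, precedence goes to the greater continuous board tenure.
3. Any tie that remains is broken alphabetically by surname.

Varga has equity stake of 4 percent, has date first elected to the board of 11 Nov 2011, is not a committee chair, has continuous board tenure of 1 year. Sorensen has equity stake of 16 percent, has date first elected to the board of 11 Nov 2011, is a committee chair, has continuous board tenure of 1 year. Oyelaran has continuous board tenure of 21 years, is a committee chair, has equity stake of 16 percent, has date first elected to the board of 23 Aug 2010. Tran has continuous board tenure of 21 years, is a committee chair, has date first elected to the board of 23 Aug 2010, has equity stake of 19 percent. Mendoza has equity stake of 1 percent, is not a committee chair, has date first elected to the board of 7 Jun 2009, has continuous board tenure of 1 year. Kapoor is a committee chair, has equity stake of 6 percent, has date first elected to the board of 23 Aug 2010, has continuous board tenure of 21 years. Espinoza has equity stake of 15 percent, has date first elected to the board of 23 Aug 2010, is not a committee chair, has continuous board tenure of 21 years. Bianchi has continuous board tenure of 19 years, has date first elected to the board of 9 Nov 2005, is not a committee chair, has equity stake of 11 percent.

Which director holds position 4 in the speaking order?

Kapoor

By date first elected to the board (earlier first): Bianchi (9 Nov 2005); then Mendoza (7 Jun 2009); then Espinoza, Kapoor, Oyelaran and Tran (each 23 Aug 2010); then Sorensen and Varga (both 11 Nov 2011).
Espinoza, Kapoor, Oyelaran and Tran all have continuous board tenure 21 years, so the next rule applies.
Among Espinoza, Kapoor, Oyelaran and Tran, alphabetically by surname: Espinoza before Kapoor before Oyelaran before Tran.
Sorensen and Varga both have continuous board tenure 1 year, so the next rule applies.
Among Sorensen and Varga, alphabetically by surname: Sorensen before Varga.
Order: Bianchi, Mendoza, Espinoza, Kapoor, Oyelaran, Tran, Sorensen, Varga.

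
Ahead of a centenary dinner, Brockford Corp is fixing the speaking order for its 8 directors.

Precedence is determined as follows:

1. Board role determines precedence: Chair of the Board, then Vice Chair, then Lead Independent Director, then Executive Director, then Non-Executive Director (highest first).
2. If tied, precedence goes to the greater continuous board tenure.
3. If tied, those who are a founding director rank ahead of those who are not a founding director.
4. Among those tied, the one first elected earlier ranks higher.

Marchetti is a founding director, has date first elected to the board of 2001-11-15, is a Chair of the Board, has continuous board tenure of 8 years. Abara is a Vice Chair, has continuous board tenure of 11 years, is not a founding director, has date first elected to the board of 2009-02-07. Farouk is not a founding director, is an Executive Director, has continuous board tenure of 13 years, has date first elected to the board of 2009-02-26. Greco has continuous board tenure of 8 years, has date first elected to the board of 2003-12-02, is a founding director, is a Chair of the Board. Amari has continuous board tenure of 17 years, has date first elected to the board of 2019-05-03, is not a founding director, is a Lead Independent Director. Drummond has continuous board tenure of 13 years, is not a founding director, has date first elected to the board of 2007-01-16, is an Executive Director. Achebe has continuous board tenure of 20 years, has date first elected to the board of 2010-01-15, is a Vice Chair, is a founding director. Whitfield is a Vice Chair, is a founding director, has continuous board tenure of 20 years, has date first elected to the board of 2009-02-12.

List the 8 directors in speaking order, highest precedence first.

By board role: Marchetti and Greco (Chair of the Board); then Whitfield, Achebe and Abara (Vice Chair); then Amari (Lead Independent Director); then Drummond and Farouk (Executive Director).
Marchetti and Greco both have continuous board tenure 8 years, so the next rule applies.
Marchetti and Greco are each a founding director, so the next rule applies.
Among Marchetti and Greco, by date first elected to the board (earlier first): Marchetti (2001-11-15) before Greco (2003-12-02).
Among Whitfield, Achebe and Abara, by continuous board tenure (higher first): Whitfield and Achebe (20 years) before Abara (11 years).
Whitfield and Achebe are each a founding director, so the next rule applies.
Among Whitfield and Achebe, by date first elected to the board (earlier first): Whitfield (2009-02-12) before Achebe (2010-01-15).
Drummond and Farouk both have continuous board tenure 13 years, so the next rule applies.
Drummond and Farouk are each not a founding director, so the next rule applies.
Among Drummond and Farouk, by date first elected to the board (earlier first): Drummond (2007-01-16) before Farouk (2009-02-26).
Full order: Marchetti, Greco, Whitfield, Achebe, Abara, Amari, Drummond, Farouk.

Marchetti, Greco, Whitfield, Achebe, Abara, Amari, Drummond, Farouk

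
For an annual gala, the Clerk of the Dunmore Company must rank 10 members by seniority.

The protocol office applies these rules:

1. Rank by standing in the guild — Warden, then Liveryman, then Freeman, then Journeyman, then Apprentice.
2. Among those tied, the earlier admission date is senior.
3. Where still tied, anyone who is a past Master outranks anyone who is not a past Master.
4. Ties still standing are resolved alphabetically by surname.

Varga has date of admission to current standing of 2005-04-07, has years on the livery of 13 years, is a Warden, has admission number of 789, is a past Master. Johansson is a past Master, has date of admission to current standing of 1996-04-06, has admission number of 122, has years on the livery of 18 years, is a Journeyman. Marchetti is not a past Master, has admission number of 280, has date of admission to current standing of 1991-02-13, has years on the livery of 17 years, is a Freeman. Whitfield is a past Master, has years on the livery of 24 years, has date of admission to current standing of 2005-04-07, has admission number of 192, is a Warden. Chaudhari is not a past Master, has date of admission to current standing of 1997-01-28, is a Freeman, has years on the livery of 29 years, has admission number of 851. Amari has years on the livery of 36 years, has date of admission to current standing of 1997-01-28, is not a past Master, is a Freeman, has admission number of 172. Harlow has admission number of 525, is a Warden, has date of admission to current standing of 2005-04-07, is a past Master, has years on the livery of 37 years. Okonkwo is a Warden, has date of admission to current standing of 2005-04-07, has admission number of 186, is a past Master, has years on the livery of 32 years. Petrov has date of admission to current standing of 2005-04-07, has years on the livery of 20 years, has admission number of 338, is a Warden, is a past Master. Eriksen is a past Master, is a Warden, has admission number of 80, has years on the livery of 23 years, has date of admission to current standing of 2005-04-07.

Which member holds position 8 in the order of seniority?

By standing in the guild: Eriksen, Harlow, Okonkwo, Petrov, Varga and Whitfield (Warden); then Marchetti, Amari and Chaudhari (Freeman); then Johansson (Journeyman).
Eriksen, Harlow, Okonkwo, Petrov, Varga and Whitfield all have date of admission to current standing 2005-04-07, so the next rule applies.
Eriksen, Harlow, Okonkwo, Petrov, Varga and Whitfield are each a past Master, so the next rule applies.
Among Eriksen, Harlow, Okonkwo, Petrov, Varga and Whitfield, alphabetically by surname: Eriksen before Harlow before Okonkwo before Petrov before Varga before Whitfield.
Among Marchetti, Amari and Chaudhari, by date of admission to current standing (earlier first): Marchetti (1991-02-13) before Amari and Chaudhari (1997-01-28).
Amari and Chaudhari are each not a past Master, so the next rule applies.
Among Amari and Chaudhari, alphabetically by surname: Amari before Chaudhari.
Order: Eriksen, Harlow, Okonkwo, Petrov, Varga, Whitfield, Marchetti, Amari, Chaudhari, Johansson.

Amari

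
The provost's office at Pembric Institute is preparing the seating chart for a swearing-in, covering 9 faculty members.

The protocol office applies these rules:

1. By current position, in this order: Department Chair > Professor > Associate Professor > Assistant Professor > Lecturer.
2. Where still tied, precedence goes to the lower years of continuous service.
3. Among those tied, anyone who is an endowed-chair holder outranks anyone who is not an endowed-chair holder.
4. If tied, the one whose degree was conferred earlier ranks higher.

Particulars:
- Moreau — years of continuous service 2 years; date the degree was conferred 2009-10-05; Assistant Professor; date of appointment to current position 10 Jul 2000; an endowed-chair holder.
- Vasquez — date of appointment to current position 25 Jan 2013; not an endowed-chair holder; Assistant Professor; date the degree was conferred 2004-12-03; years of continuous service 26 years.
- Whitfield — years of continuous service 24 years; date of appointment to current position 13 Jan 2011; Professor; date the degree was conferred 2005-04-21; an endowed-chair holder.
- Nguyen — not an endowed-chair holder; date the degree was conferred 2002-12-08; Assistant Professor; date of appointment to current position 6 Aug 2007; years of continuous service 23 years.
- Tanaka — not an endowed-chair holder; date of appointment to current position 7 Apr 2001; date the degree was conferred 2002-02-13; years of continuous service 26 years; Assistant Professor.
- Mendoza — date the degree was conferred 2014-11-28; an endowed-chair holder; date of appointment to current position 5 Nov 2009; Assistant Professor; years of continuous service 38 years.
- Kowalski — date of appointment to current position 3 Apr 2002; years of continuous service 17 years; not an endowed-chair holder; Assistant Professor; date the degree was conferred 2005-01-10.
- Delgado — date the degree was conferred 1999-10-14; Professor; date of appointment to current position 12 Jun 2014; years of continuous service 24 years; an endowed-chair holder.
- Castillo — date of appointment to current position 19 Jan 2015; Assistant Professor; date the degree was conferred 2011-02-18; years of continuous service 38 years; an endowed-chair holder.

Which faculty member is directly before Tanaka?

By current position: Delgado and Whitfield (Professor); then Moreau, Kowalski, Nguyen, Tanaka, Vasquez, Castillo and Mendoza (Assistant Professor).
Delgado and Whitfield both have years of continuous service 24 years, so the next rule applies.
Delgado and Whitfield are each an endowed-chair holder, so the next rule applies.
Among Delgado and Whitfield, by date the degree was conferred (earlier first): Delgado (1999-10-14) before Whitfield (2005-04-21).
Among Moreau, Kowalski, Nguyen, Tanaka, Vasquez, Castillo and Mendoza, by years of continuous service (lower first): Moreau (2 years) before Kowalski (17 years) before Nguyen (23 years) before Tanaka and Vasquez (26 years) before Castillo and Mendoza (38 years).
Tanaka and Vasquez are each not an endowed-chair holder, so the next rule applies.
Among Tanaka and Vasquez, by date the degree was conferred (earlier first): Tanaka (2002-02-13) before Vasquez (2004-12-03).
Castillo and Mendoza are each an endowed-chair holder, so the next rule applies.
Among Castillo and Mendoza, by date the degree was conferred (earlier first): Castillo (2011-02-18) before Mendoza (2014-11-28).
Order: Delgado, Whitfield, Moreau, Kowalski, Nguyen, Tanaka, Vasquez, Castillo, Mendoza.

Nguyen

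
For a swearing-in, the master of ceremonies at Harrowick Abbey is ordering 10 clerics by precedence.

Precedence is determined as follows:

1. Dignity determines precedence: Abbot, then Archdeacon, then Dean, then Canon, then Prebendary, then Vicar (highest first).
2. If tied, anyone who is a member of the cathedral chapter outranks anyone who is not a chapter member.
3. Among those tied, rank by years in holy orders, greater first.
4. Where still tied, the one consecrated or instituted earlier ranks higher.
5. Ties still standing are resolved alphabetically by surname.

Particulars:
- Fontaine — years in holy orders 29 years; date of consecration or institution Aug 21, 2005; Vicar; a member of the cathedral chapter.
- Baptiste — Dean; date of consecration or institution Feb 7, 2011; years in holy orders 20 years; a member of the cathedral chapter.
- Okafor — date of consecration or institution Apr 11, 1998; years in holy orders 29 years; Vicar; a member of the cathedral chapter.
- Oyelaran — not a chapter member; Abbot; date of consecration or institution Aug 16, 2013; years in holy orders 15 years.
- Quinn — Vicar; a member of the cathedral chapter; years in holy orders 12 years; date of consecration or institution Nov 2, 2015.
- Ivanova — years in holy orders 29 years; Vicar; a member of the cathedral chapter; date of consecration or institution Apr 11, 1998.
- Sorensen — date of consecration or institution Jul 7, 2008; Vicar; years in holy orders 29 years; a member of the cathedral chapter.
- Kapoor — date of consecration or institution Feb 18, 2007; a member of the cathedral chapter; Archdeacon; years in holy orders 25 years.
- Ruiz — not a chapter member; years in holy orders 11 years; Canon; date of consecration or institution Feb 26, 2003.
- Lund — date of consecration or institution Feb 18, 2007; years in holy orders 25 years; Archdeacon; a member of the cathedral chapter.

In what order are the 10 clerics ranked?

Oyelaran, Kapoor, Lund, Baptiste, Ruiz, Ivanova, Okafor, Fontaine, Sorensen, Quinn

By dignity: Oyelaran (Abbot); then Kapoor and Lund (Archdeacon); then Baptiste (Dean); then Ruiz (Canon); then Ivanova, Okafor, Fontaine, Sorensen and Quinn (Vicar).
Kapoor and Lund are each a member of the cathedral chapter, so the next rule applies.
Kapoor and Lund both have years in holy orders 25 years, so the next rule applies.
Kapoor and Lund both have date of consecration or institution Feb 18, 2007, so the next rule applies.
Among Kapoor and Lund, alphabetically by surname: Kapoor before Lund.
Ivanova, Okafor, Fontaine, Sorensen and Quinn are each a member of the cathedral chapter, so the next rule applies.
Among Ivanova, Okafor, Fontaine, Sorensen and Quinn, by years in holy orders (higher first): Ivanova, Okafor, Fontaine and Sorensen (29 years) before Quinn (12 years).
Among Ivanova, Okafor, Fontaine and Sorensen, by date of consecration or institution (earlier first): Ivanova and Okafor (Apr 11, 1998) before Fontaine (Aug 21, 2005) before Sorensen (Jul 7, 2008).
Among Ivanova and Okafor, alphabetically by surname: Ivanova before Okafor.
Full order: Oyelaran, Kapoor, Lund, Baptiste, Ruiz, Ivanova, Okafor, Fontaine, Sorensen, Quinn.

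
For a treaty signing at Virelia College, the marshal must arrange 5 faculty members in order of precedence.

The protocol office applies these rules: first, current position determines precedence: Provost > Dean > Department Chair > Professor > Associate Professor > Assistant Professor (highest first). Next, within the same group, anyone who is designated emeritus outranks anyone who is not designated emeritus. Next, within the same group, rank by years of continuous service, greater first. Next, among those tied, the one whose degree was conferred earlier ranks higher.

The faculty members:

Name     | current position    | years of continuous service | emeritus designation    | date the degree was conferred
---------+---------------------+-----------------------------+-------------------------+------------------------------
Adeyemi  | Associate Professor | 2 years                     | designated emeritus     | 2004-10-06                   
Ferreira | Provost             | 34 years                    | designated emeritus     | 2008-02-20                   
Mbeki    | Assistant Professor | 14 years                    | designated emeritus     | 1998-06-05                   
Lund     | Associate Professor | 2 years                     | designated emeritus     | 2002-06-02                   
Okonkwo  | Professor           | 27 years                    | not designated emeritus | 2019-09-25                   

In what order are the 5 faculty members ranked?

By current position: Ferreira (Provost); then Okonkwo (Professor); then Lund and Adeyemi (Associate Professor); then Mbeki (Assistant Professor).
Lund and Adeyemi are each designated emeritus, so the next rule applies.
Lund and Adeyemi both have years of continuous service 2 years, so the next rule applies.
Among Lund and Adeyemi, by date the degree was conferred (earlier first): Lund (2002-06-02) before Adeyemi (2004-10-06).
Full order: Ferreira, Okonkwo, Lund, Adeyemi, Mbeki.

Ferreira, Okonkwo, Lund, Adeyemi, Mbeki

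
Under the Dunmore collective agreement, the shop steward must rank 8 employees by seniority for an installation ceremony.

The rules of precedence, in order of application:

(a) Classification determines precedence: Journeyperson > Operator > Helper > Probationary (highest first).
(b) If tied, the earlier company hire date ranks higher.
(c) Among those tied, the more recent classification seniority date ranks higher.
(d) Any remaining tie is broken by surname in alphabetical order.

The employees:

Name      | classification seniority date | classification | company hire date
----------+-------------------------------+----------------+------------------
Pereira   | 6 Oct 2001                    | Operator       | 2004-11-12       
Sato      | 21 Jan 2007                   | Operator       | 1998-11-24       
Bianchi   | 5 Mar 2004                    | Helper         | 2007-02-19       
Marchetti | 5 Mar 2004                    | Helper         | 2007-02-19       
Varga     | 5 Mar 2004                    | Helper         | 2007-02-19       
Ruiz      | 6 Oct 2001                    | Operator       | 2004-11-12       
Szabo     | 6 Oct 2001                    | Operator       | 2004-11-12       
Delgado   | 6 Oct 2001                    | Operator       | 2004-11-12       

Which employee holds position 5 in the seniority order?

Szabo

By classification: Sato, Delgado, Pereira, Ruiz and Szabo (Operator); then Bianchi, Marchetti and Varga (Helper).
Among Sato, Delgado, Pereira, Ruiz and Szabo, by company hire date (earlier first): Sato (1998-11-24) before Delgado, Pereira, Ruiz and Szabo (2004-11-12).
Delgado, Pereira, Ruiz and Szabo all have classification seniority date 6 Oct 2001, so the next rule applies.
Among Delgado, Pereira, Ruiz and Szabo, alphabetically by surname: Delgado before Pereira before Ruiz before Szabo.
Bianchi, Marchetti and Varga all have company hire date 2007-02-19, so the next rule applies.
Bianchi, Marchetti and Varga all have classification seniority date 5 Mar 2004, so the next rule applies.
Among Bianchi, Marchetti and Varga, alphabetically by surname: Bianchi before Marchetti before Varga.
Order: Sato, Delgado, Pereira, Ruiz, Szabo, Bianchi, Marchetti, Varga.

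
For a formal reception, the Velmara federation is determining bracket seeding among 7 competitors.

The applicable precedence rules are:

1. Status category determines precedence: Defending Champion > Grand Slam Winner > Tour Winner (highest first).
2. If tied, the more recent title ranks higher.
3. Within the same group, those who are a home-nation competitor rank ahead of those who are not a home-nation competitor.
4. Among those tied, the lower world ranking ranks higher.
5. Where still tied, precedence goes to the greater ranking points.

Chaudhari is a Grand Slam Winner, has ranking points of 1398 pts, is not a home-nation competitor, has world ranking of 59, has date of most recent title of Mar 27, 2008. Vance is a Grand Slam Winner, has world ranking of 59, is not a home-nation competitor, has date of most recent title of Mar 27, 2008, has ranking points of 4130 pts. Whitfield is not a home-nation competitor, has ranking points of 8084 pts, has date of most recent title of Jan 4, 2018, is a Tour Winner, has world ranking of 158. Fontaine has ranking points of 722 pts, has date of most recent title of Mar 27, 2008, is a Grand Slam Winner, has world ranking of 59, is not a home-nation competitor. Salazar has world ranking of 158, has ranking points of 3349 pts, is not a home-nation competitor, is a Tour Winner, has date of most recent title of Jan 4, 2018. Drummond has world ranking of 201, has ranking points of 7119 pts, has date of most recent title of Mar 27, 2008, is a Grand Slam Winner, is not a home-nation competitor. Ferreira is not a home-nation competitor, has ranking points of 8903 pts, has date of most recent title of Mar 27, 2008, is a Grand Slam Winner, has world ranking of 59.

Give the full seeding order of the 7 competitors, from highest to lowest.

Ferreira, Vance, Chaudhari, Fontaine, Drummond, Whitfield, Salazar

By status category: Ferreira, Vance, Chaudhari, Fontaine and Drummond (Grand Slam Winner); then Whitfield and Salazar (Tour Winner).
Ferreira, Vance, Chaudhari, Fontaine and Drummond all have date of most recent title Mar 27, 2008, so the next rule applies.
Ferreira, Vance, Chaudhari, Fontaine and Drummond are each not a home-nation competitor, so the next rule applies.
Among Ferreira, Vance, Chaudhari, Fontaine and Drummond, by world ranking (lower first): Ferreira, Vance, Chaudhari and Fontaine (59) before Drummond (201).
Among Ferreira, Vance, Chaudhari and Fontaine, by ranking points (higher first): Ferreira (8903 pts) before Vance (4130 pts) before Chaudhari (1398 pts) before Fontaine (722 pts).
Whitfield and Salazar both have date of most recent title Jan 4, 2018, so the next rule applies.
Whitfield and Salazar are each not a home-nation competitor, so the next rule applies.
Whitfield and Salazar both have world ranking 158, so the next rule applies.
Among Whitfield and Salazar, by ranking points (higher first): Whitfield (8084 pts) before Salazar (3349 pts).
Full order: Ferreira, Vance, Chaudhari, Fontaine, Drummond, Whitfield, Salazar.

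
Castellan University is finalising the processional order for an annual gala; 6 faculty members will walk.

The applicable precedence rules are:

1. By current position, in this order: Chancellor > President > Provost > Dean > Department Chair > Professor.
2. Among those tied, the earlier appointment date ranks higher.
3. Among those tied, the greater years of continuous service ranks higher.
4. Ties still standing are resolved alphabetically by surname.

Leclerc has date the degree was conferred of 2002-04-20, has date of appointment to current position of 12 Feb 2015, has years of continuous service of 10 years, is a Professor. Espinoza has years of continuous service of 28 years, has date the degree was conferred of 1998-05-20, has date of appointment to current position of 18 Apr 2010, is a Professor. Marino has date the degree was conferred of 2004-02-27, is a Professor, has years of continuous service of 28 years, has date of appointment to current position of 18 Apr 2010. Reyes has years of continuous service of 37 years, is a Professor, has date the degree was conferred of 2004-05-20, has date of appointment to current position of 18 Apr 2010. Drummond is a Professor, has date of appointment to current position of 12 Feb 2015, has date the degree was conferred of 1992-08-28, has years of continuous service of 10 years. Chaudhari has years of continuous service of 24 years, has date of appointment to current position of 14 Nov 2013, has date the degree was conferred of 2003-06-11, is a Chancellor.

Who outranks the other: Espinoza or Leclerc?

By current position: Chaudhari (Chancellor); then Reyes, Espinoza, Marino, Drummond and Leclerc (Professor).
Among Reyes, Espinoza, Marino, Drummond and Leclerc, by date of appointment to current position (earlier first): Reyes, Espinoza and Marino (18 Apr 2010) before Drummond and Leclerc (12 Feb 2015).
Among Reyes, Espinoza and Marino, by years of continuous service (higher first): Reyes (37 years) before Espinoza and Marino (28 years).
Among Espinoza and Marino, alphabetically by surname: Espinoza before Marino.
Drummond and Leclerc both have years of continuous service 10 years, so the next rule applies.
Among Drummond and Leclerc, alphabetically by surname: Drummond before Leclerc.
So Espinoza takes precedence.

Espinoza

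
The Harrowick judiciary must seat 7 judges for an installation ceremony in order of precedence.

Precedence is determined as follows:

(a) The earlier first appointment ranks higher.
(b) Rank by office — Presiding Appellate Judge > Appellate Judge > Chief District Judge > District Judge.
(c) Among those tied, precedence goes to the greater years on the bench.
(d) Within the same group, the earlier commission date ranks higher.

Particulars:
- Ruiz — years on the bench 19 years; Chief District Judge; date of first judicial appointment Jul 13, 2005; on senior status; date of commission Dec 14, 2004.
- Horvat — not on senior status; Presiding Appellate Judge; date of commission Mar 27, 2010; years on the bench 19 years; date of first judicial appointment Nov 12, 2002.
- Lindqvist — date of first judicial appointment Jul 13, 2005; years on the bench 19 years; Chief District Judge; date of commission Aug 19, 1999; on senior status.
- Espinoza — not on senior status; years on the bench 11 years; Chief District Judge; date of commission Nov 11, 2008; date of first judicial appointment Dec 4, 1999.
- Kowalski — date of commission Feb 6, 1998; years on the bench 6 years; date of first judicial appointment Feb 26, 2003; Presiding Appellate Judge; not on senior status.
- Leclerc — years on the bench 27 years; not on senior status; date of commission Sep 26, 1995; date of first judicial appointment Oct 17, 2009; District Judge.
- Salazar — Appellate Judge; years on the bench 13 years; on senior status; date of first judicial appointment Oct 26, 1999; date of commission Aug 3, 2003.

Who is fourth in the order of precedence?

By date of first judicial appointment (earlier first): Salazar (Oct 26, 1999); then Espinoza (Dec 4, 1999); then Horvat (Nov 12, 2002); then Kowalski (Feb 26, 2003); then Lindqvist and Ruiz (both Jul 13, 2005); then Leclerc (Oct 17, 2009).
Lindqvist and Ruiz are each Chief District Judge, so the next rule applies.
Lindqvist and Ruiz both have years on the bench 19 years, so the next rule applies.
Among Lindqvist and Ruiz, by date of commission (earlier first): Lindqvist (Aug 19, 1999) before Ruiz (Dec 14, 2004).
Order: Salazar, Espinoza, Horvat, Kowalski, Lindqvist, Ruiz, Leclerc.

Kowalski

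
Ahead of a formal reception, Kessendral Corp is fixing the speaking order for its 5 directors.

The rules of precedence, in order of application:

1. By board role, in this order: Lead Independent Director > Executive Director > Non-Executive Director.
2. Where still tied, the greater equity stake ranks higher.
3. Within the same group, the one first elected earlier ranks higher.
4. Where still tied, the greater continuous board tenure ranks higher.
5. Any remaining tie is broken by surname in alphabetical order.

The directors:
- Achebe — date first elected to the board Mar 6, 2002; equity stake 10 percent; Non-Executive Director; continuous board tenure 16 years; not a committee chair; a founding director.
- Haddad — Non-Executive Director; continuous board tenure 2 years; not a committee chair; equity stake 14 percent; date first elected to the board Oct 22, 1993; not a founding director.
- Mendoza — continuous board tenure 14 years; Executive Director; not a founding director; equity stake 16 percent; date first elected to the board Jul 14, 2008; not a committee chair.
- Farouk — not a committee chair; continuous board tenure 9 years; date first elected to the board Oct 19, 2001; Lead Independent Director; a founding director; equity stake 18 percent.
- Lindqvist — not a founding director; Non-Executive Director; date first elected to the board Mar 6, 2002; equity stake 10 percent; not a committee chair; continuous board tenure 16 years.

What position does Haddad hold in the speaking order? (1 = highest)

By board role: Farouk (Lead Independent Director); then Mendoza (Executive Director); then Haddad, Achebe and Lindqvist (Non-Executive Director).
Among Haddad, Achebe and Lindqvist, by equity stake (higher first): Haddad (14 percent) before Achebe and Lindqvist (10 percent).
Achebe and Lindqvist both have date first elected to the board Mar 6, 2002, so the next rule applies.
Achebe and Lindqvist both have continuous board tenure 16 years, so the next rule applies.
Among Achebe and Lindqvist, alphabetically by surname: Achebe before Lindqvist.
Order: Farouk, Mendoza, Haddad, Achebe, Lindqvist. So position 3.

3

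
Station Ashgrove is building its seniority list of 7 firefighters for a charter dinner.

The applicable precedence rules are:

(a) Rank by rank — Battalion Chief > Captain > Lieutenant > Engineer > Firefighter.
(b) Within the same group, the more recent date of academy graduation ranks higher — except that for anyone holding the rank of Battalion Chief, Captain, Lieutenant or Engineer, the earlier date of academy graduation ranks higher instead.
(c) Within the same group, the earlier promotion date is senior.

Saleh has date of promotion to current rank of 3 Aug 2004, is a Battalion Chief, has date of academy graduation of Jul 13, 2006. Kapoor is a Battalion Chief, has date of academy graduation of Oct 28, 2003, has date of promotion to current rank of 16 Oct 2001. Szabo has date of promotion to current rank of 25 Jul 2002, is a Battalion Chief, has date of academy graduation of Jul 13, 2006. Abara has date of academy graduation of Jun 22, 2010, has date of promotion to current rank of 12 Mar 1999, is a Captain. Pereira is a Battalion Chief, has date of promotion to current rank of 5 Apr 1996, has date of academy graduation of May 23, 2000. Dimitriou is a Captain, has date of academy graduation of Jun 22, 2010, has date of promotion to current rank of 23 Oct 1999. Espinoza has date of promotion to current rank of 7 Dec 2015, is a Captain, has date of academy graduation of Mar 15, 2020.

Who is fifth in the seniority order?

By rank: Pereira, Kapoor, Szabo and Saleh (Battalion Chief); then Abara, Dimitriou and Espinoza (Captain).
Among Pereira, Kapoor, Szabo and Saleh, by date of academy graduation (earlier first) (reversed rule for this group): Pereira (May 23, 2000) before Kapoor (Oct 28, 2003) before Szabo and Saleh (Jul 13, 2006).
Among Szabo and Saleh, by date of promotion to current rank (earlier first): Szabo (25 Jul 2002) before Saleh (3 Aug 2004).
Among Abara, Dimitriou and Espinoza, by date of academy graduation (earlier first) (reversed rule for this group): Abara and Dimitriou (Jun 22, 2010) before Espinoza (Mar 15, 2020).
Among Abara and Dimitriou, by date of promotion to current rank (earlier first): Abara (12 Mar 1999) before Dimitriou (23 Oct 1999).
Order: Pereira, Kapoor, Szabo, Saleh, Abara, Dimitriou, Espinoza.

Abara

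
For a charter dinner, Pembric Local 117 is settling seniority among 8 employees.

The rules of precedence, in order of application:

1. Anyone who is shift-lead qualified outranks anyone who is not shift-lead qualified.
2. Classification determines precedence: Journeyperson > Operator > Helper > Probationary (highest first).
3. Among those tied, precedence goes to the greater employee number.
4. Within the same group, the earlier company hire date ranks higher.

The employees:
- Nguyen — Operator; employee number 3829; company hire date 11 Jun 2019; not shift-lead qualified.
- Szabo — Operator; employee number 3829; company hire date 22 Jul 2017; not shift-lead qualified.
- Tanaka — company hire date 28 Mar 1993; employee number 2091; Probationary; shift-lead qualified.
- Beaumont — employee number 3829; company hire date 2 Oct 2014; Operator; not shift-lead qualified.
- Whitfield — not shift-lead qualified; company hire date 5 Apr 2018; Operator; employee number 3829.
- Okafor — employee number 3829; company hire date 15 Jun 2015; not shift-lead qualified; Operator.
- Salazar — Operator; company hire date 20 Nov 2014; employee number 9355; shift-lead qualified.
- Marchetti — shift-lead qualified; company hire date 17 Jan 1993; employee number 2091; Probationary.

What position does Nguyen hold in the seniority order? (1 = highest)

By the first rule: Salazar, Marchetti and Tanaka (each shift-lead qualified); then Beaumont, Okafor, Szabo, Whitfield and Nguyen (each not shift-lead qualified).
Among Salazar, Marchetti and Tanaka, by classification: Salazar (Operator) before Marchetti and Tanaka (Probationary).
Marchetti and Tanaka both have employee number 2091, so the next rule applies.
Among Marchetti and Tanaka, by company hire date (earlier first): Marchetti (17 Jan 1993) before Tanaka (28 Mar 1993).
Beaumont, Okafor, Szabo, Whitfield and Nguyen are each Operator, so the next rule applies.
Beaumont, Okafor, Szabo, Whitfield and Nguyen all have employee number 3829, so the next rule applies.
Among Beaumont, Okafor, Szabo, Whitfield and Nguyen, by company hire date (earlier first): Beaumont (2 Oct 2014) before Okafor (15 Jun 2015) before Szabo (22 Jul 2017) before Whitfield (5 Apr 2018) before Nguyen (11 Jun 2019).
Order: Salazar, Marchetti, Tanaka, Beaumont, Okafor, Szabo, Whitfield, Nguyen. So position 8.

8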